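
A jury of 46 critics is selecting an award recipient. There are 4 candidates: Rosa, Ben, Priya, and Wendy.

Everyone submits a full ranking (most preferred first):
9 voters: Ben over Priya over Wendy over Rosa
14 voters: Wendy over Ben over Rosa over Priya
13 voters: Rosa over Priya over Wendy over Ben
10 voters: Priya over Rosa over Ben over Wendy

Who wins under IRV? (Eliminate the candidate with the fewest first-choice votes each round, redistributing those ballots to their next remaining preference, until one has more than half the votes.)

Round 1: Rosa 13, Ben 9, Priya 10, Wendy 14. Ben eliminated.
Round 2: Rosa 13, Priya 19, Wendy 14. Rosa eliminated.
Round 3: Priya 32, Wendy 14. Priya has a majority (≥24).

Priya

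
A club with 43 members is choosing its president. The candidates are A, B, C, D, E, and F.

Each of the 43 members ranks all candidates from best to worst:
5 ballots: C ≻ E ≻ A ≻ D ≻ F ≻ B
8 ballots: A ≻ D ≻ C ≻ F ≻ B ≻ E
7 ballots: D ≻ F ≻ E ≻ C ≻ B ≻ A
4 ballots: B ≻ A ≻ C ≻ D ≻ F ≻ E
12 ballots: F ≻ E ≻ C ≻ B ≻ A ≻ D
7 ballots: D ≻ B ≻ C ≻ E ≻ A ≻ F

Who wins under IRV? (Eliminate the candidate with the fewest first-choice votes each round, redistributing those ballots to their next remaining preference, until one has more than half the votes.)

Round 1: A 8, B 4, C 5, D 14, E 0, F 12. E eliminated.
Round 2: A 8, B 4, C 5, D 14, F 12. B eliminated.
Round 3: A 12, C 5, D 14, F 12. C eliminated.
Round 4: A 17, D 14, F 12. F eliminated.
Round 5: A 29, D 14. A has a majority (≥22).

A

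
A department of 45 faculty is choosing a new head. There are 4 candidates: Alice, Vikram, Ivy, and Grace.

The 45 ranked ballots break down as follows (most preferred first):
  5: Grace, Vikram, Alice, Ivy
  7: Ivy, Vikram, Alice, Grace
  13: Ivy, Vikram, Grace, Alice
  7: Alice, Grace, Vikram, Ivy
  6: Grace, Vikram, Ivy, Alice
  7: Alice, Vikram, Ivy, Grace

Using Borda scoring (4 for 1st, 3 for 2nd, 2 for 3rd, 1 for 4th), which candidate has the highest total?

Alice: 5×2 + 7×2 + 13×1 + 7×4 + 6×1 + 7×4 = 99
Vikram: 5×3 + 7×3 + 13×3 + 7×2 + 6×3 + 7×3 = 128
Ivy: 5×1 + 7×4 + 13×4 + 7×1 + 6×2 + 7×2 = 118
Grace: 5×4 + 7×1 + 13×2 + 7×3 + 6×4 + 7×1 = 105

Vikram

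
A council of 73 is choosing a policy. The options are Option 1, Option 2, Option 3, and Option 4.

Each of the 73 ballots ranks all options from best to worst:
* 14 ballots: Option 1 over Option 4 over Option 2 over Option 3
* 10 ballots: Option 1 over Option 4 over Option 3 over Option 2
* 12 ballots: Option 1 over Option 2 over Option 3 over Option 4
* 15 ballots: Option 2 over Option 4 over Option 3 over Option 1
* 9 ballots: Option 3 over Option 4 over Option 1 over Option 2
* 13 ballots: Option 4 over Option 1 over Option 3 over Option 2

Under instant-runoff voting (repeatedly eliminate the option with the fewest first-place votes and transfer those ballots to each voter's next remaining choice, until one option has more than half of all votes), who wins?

Option 4

Round 1: Option 1 36, Option 2 15, Option 3 9, Option 4 13. Option 3 eliminated.
Round 2: Option 1 36, Option 2 15, Option 4 22. Option 2 eliminated.
Round 3: Option 1 36, Option 4 37. Option 4 has a majority (≥37).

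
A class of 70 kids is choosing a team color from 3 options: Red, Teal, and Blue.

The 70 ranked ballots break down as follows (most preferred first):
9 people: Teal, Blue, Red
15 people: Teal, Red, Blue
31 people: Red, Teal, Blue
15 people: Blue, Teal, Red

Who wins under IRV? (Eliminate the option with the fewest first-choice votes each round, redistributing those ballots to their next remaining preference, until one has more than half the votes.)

Round 1: Red 31, Teal 24, Blue 15. Blue eliminated.
Round 2: Red 31, Teal 39. Teal has a majority (≥36).

Teal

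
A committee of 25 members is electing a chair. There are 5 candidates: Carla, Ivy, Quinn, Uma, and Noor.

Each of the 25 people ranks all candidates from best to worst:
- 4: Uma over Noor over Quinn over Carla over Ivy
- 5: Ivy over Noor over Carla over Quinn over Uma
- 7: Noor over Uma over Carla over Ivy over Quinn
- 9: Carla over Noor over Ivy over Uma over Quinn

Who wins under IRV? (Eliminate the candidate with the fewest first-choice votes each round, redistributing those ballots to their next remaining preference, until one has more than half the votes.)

Noor

Round 1: Carla 9, Ivy 5, Quinn 0, Uma 4, Noor 7. Quinn eliminated.
Round 2: Carla 9, Ivy 5, Uma 4, Noor 7. Uma eliminated.
Round 3: Carla 9, Ivy 5, Noor 11. Ivy eliminated.
Round 4: Carla 9, Noor 16. Noor has a majority (≥13).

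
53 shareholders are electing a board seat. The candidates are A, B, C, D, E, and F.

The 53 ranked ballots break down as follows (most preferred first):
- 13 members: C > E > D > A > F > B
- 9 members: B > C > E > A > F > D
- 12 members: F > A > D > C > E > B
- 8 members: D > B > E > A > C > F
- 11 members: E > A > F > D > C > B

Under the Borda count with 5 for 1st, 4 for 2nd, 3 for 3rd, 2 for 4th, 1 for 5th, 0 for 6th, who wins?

A: 13×2 + 9×2 + 12×4 + 8×2 + 11×4 = 152
B: 13×0 + 9×5 + 12×0 + 8×4 + 11×0 = 77
C: 13×5 + 9×4 + 12×2 + 8×1 + 11×1 = 144
D: 13×3 + 9×0 + 12×3 + 8×5 + 11×2 = 137
E: 13×4 + 9×3 + 12×1 + 8×3 + 11×5 = 170
F: 13×1 + 9×1 + 12×5 + 8×0 + 11×3 = 115

E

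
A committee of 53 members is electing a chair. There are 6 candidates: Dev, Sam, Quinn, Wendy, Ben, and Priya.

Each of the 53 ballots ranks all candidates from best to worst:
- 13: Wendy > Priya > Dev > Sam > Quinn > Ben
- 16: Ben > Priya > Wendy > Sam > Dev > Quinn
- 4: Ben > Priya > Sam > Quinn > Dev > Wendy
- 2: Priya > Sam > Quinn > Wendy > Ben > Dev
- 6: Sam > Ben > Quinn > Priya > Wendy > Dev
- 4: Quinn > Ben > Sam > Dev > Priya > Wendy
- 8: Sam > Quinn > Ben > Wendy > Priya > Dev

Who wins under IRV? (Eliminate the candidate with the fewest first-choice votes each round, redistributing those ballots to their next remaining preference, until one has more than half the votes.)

Sam

Round 1: Dev 0, Sam 14, Quinn 4, Wendy 13, Ben 20, Priya 2. Dev eliminated.
Round 2: Sam 14, Quinn 4, Wendy 13, Ben 20, Priya 2. Priya eliminated.
Round 3: Sam 16, Quinn 4, Wendy 13, Ben 20. Quinn eliminated.
Round 4: Sam 16, Wendy 13, Ben 24. Wendy eliminated.
Round 5: Sam 29, Ben 24. Sam has a majority (≥27).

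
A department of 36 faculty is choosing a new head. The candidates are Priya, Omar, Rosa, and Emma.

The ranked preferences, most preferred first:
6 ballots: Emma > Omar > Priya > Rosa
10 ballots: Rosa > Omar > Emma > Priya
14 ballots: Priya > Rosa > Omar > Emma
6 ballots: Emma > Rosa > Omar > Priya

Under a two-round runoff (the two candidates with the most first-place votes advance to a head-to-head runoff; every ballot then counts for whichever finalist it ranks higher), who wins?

Emma

Round 1 first-place votes: Priya 14, Omar 0, Rosa 10, Emma 12. Priya and Emma advance.
Runoff: Priya is ranked above Emma on 14 ballots, Emma above Priya on 22.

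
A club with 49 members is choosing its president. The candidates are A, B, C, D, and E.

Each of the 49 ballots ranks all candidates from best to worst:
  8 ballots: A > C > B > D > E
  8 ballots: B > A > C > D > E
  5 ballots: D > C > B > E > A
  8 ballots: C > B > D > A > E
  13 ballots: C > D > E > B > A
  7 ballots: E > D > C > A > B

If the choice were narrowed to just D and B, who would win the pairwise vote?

D

D is ranked above B on 25 ballots; B above D on 24.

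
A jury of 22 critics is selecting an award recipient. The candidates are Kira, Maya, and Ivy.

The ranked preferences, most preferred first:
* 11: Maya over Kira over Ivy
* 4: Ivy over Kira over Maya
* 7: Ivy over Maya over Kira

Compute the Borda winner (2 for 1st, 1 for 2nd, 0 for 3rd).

Kira: 11×1 + 4×1 + 7×0 = 15
Maya: 11×2 + 4×0 + 7×1 = 29
Ivy: 11×0 + 4×2 + 7×2 = 22

Maya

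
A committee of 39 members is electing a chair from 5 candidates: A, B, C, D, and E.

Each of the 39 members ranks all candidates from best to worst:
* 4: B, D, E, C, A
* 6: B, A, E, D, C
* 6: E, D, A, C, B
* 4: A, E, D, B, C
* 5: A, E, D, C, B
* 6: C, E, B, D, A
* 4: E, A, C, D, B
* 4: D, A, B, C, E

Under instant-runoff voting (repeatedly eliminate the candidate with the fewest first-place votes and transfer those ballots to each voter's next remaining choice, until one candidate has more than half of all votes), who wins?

E

Round 1: A 9, B 10, C 6, D 4, E 10. D eliminated.
Round 2: A 13, B 10, C 6, E 10. C eliminated.
Round 3: A 13, B 10, E 16. B eliminated.
Round 4: A 19, E 20. E has a majority (≥20).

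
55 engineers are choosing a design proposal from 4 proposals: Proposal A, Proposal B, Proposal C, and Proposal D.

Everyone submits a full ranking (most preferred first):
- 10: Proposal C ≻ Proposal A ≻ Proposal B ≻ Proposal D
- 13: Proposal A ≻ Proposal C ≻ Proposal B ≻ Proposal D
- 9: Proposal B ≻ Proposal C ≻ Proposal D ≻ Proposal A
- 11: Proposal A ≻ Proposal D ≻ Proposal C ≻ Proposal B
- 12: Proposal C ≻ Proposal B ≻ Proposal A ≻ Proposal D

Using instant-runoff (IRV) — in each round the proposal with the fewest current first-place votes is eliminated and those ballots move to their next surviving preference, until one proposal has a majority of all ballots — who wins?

Round 1: Proposal A 24, Proposal B 9, Proposal C 22, Proposal D 0. Proposal D eliminated.
Round 2: Proposal A 24, Proposal B 9, Proposal C 22. Proposal B eliminated.
Round 3: Proposal A 24, Proposal C 31. Proposal C has a majority (≥28).

Proposal C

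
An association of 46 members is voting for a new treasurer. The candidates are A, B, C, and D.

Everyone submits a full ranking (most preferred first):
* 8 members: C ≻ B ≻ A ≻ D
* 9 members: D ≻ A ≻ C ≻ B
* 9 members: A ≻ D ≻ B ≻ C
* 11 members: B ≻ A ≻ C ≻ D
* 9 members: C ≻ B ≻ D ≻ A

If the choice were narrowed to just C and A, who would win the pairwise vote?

A

C is ranked above A on 17 ballots; A above C on 29.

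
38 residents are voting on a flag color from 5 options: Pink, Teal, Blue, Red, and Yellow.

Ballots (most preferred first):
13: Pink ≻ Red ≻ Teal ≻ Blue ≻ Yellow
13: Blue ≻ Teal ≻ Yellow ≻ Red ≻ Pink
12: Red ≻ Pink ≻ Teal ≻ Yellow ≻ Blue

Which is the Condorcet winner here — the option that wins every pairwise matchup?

Red

Red vs Pink: 25–13
Red vs Teal: 25–13
Red vs Blue: 25–13
Red vs Yellow: 25–13
Red beats every other option.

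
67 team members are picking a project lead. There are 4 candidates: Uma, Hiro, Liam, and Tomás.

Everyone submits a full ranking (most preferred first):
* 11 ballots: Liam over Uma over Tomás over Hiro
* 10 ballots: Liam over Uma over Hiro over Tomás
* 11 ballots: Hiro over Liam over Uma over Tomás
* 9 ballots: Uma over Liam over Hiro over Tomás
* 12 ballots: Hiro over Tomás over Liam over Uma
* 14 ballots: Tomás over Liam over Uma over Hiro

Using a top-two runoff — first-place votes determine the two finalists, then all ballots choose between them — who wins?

Liam

Round 1 first-place votes: Uma 9, Hiro 23, Liam 21, Tomás 14. Hiro and Liam advance.
Runoff: Hiro is ranked above Liam on 23 ballots, Liam above Hiro on 44.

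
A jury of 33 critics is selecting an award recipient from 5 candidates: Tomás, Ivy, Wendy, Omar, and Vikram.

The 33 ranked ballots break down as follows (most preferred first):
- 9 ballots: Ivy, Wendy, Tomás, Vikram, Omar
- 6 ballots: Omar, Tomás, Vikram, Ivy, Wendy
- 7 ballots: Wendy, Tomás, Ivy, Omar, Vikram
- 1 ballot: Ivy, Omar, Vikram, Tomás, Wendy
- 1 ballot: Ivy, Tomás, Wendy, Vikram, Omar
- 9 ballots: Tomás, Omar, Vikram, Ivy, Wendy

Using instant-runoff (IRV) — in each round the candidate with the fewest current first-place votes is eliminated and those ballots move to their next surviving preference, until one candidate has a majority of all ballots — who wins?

Tomás

Round 1: Tomás 9, Ivy 11, Wendy 7, Omar 6, Vikram 0. Vikram eliminated.
Round 2: Tomás 9, Ivy 11, Wendy 7, Omar 6. Omar eliminated.
Round 3: Tomás 15, Ivy 11, Wendy 7. Wendy eliminated.
Round 4: Tomás 22, Ivy 11. Tomás has a majority (≥17).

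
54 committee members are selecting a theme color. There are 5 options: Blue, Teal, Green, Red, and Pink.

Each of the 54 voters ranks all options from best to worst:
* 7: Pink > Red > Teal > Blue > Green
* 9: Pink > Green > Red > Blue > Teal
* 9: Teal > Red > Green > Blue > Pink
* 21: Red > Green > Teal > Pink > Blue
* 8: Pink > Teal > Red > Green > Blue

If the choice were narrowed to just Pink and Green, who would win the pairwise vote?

Green

Pink is ranked above Green on 24 ballots; Green above Pink on 30.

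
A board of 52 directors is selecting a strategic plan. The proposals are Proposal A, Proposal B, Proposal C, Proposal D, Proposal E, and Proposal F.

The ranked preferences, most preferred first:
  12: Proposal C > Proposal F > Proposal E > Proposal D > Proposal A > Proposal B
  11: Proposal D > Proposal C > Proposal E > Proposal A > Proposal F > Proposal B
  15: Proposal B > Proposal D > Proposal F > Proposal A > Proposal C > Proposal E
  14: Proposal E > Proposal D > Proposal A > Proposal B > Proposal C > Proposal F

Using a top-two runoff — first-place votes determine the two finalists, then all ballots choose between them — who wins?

Proposal E

Round 1 first-place votes: Proposal A 0, Proposal B 15, Proposal C 12, Proposal D 11, Proposal E 14, Proposal F 0. Proposal B and Proposal E advance.
Runoff: Proposal B is ranked above Proposal E on 15 ballots, Proposal E above Proposal B on 37.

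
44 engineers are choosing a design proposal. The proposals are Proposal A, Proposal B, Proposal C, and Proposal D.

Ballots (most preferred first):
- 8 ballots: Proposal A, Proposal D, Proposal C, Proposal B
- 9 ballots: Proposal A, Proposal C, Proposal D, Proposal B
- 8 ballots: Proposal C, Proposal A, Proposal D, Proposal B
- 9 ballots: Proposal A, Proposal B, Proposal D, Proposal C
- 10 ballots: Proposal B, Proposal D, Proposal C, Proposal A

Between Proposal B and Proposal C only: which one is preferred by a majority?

Proposal C

Proposal B is ranked above Proposal C on 19 ballots; Proposal C above Proposal B on 25.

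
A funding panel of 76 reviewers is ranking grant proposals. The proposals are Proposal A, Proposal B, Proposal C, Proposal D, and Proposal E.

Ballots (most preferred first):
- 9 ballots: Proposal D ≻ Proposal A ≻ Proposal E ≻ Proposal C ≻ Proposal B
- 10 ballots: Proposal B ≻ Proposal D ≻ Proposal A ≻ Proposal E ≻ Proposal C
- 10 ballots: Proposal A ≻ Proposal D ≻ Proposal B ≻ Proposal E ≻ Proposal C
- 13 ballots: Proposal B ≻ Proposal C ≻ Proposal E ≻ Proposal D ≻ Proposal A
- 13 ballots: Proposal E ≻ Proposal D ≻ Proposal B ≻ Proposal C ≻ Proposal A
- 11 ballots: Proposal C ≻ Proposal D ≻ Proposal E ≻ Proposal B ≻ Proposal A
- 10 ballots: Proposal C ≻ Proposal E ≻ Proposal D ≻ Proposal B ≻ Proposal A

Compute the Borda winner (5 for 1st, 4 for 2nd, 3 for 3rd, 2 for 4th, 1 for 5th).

Proposal D

Proposal A: 9×4 + 10×3 + 10×5 + 13×1 + 13×1 + 11×1 + 10×1 = 163
Proposal B: 9×1 + 10×5 + 10×3 + 13×5 + 13×3 + 11×2 + 10×2 = 235
Proposal C: 9×2 + 10×1 + 10×1 + 13×4 + 13×2 + 11×5 + 10×5 = 221
Proposal D: 9×5 + 10×4 + 10×4 + 13×2 + 13×4 + 11×4 + 10×3 = 277
Proposal E: 9×3 + 10×2 + 10×2 + 13×3 + 13×5 + 11×3 + 10×4 = 244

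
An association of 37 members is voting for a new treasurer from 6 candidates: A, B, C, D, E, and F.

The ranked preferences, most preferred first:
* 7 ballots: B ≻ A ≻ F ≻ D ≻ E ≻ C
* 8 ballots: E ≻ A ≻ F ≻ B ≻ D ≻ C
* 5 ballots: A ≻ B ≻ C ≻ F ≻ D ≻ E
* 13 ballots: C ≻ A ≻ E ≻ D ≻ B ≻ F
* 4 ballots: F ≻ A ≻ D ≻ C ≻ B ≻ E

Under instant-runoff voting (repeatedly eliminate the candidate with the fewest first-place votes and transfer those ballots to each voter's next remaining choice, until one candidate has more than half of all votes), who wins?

A

Round 1: A 5, B 7, C 13, D 0, E 8, F 4. D eliminated.
Round 2: A 5, B 7, C 13, E 8, F 4. F eliminated.
Round 3: A 9, B 7, C 13, E 8. B eliminated.
Round 4: A 16, C 13, E 8. E eliminated.
Round 5: A 24, C 13. A has a majority (≥19).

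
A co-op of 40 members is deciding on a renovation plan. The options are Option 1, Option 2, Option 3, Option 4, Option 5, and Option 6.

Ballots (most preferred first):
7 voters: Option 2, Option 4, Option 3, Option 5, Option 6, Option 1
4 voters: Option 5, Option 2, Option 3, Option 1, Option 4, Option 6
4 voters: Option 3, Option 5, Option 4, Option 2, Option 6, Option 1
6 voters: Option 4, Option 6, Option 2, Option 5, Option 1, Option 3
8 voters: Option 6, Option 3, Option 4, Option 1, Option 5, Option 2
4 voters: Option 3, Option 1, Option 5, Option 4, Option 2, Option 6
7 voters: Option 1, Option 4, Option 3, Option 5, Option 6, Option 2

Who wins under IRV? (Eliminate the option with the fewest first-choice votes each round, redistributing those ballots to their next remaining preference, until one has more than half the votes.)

Option 3

Round 1: Option 1 7, Option 2 7, Option 3 8, Option 4 6, Option 5 4, Option 6 8. Option 5 eliminated.
Round 2: Option 1 7, Option 2 11, Option 3 8, Option 4 6, Option 6 8. Option 4 eliminated.
Round 3: Option 1 7, Option 2 11, Option 3 8, Option 6 14. Option 1 eliminated.
Round 4: Option 2 11, Option 3 15, Option 6 14. Option 2 eliminated.
Round 5: Option 3 26, Option 6 14. Option 3 has a majority (≥21).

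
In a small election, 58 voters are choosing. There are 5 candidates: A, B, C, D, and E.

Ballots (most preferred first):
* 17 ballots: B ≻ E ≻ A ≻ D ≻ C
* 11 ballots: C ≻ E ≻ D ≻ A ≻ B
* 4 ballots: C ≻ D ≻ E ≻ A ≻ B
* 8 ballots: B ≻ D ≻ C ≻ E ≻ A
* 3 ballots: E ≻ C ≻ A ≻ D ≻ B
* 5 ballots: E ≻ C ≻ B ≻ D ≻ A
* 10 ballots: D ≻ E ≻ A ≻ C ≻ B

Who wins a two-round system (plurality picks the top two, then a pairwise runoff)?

C

Round 1 first-place votes: A 0, B 25, C 15, D 10, E 8. B and C advance.
Runoff: B is ranked above C on 25 ballots, C above B on 33.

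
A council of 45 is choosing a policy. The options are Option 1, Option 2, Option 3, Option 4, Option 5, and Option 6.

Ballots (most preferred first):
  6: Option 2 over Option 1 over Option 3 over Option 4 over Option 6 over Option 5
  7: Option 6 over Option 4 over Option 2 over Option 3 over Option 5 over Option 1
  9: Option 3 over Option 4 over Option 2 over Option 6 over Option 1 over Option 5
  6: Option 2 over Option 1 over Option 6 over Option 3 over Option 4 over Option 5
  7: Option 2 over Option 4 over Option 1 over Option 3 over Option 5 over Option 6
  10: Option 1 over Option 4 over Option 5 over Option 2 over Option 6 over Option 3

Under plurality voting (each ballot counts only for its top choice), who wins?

First-place votes: Option 1 10, Option 2 19, Option 3 9, Option 4 0, Option 5 0, Option 6 7.

Option 2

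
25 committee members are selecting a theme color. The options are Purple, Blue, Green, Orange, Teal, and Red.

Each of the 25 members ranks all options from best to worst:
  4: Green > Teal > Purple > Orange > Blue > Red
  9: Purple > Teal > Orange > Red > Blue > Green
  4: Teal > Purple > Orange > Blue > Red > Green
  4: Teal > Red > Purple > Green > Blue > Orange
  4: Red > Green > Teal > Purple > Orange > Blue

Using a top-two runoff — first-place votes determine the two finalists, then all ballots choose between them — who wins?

Round 1 first-place votes: Purple 9, Blue 0, Green 4, Orange 0, Teal 8, Red 4. Purple and Teal advance.
Runoff: Purple is ranked above Teal on 9 ballots, Teal above Purple on 16.

Teal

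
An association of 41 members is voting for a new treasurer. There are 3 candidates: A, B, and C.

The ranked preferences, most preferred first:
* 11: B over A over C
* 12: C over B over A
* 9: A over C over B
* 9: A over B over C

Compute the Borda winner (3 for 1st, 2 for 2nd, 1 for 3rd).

A

A: 11×2 + 12×1 + 9×3 + 9×3 = 88
B: 11×3 + 12×2 + 9×1 + 9×2 = 84
C: 11×1 + 12×3 + 9×2 + 9×1 = 74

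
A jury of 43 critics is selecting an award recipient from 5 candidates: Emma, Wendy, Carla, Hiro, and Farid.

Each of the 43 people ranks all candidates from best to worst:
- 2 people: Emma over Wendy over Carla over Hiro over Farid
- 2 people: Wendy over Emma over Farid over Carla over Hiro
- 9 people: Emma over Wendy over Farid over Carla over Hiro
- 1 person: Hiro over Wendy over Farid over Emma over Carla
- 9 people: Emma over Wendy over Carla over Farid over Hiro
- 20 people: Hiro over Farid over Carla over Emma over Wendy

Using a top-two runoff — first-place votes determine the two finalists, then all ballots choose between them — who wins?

Round 1 first-place votes: Emma 20, Wendy 2, Carla 0, Hiro 21, Farid 0. Hiro and Emma advance.
Runoff: Hiro is ranked above Emma on 21 ballots, Emma above Hiro on 22.

Emma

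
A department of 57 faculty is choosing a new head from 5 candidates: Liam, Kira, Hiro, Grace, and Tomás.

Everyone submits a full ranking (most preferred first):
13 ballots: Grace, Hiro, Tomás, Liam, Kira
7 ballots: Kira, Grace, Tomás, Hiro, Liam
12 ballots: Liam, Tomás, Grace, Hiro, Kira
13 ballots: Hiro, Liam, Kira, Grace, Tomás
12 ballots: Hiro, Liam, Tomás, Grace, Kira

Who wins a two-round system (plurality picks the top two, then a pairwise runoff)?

Round 1 first-place votes: Liam 12, Kira 7, Hiro 25, Grace 13, Tomás 0. Hiro and Grace advance.
Runoff: Hiro is ranked above Grace on 25 ballots, Grace above Hiro on 32.

Grace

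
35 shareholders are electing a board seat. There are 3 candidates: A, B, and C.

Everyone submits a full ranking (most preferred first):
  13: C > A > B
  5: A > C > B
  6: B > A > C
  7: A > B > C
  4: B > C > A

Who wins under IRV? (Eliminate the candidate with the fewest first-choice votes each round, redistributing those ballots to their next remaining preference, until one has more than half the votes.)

A

Round 1: A 12, B 10, C 13. B eliminated.
Round 2: A 18, C 17. A has a majority (≥18).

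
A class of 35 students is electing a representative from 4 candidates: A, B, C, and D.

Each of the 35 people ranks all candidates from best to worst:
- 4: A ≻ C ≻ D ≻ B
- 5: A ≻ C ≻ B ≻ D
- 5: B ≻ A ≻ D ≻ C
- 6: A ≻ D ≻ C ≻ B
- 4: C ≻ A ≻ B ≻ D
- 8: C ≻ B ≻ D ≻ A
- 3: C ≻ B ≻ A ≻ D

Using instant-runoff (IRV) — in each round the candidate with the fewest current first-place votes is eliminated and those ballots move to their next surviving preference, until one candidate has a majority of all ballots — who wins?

Round 1: A 15, B 5, C 15, D 0. D eliminated.
Round 2: A 15, B 5, C 15. B eliminated.
Round 3: A 20, C 15. A has a majority (≥18).

A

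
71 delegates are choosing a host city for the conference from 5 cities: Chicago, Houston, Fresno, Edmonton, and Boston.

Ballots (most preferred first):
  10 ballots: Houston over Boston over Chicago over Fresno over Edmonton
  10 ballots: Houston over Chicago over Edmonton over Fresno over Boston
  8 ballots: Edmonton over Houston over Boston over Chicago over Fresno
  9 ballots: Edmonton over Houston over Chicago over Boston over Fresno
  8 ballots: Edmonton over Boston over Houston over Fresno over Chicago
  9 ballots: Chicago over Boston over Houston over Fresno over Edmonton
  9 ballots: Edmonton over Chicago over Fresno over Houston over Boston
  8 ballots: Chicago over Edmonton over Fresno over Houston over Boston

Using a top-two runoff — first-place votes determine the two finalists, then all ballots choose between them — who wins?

Edmonton

Round 1 first-place votes: Chicago 17, Houston 20, Fresno 0, Edmonton 34, Boston 0. Edmonton and Houston advance.
Runoff: Edmonton is ranked above Houston on 42 ballots, Houston above Edmonton on 29.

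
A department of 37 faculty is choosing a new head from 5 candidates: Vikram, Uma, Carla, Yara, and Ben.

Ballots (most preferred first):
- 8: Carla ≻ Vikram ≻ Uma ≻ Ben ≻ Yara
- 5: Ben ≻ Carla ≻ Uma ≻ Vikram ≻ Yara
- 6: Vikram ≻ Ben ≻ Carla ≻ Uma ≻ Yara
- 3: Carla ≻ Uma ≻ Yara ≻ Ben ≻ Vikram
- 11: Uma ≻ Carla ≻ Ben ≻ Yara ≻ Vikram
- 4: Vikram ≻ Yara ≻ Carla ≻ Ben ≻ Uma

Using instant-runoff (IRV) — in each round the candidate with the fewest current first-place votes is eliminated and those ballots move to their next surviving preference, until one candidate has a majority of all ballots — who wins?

Round 1: Vikram 10, Uma 11, Carla 11, Yara 0, Ben 5. Yara eliminated.
Round 2: Vikram 10, Uma 11, Carla 11, Ben 5. Ben eliminated.
Round 3: Vikram 10, Uma 11, Carla 16. Vikram eliminated.
Round 4: Uma 11, Carla 26. Carla has a majority (≥19).

Carla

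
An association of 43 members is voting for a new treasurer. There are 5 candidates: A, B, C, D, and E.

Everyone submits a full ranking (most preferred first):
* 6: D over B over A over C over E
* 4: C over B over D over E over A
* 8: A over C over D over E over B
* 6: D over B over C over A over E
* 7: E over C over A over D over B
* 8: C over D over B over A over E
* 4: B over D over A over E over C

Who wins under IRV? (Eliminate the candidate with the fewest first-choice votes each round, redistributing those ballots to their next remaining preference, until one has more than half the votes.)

C

Round 1: A 8, B 4, C 12, D 12, E 7. B eliminated.
Round 2: A 8, C 12, D 16, E 7. E eliminated.
Round 3: A 8, C 19, D 16. A eliminated.
Round 4: C 27, D 16. C has a majority (≥22).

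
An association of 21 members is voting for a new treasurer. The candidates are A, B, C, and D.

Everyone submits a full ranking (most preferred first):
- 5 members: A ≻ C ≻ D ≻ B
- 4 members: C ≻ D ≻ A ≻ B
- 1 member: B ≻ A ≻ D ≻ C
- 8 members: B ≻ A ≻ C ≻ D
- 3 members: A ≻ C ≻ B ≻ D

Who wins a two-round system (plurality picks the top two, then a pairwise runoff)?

A

Round 1 first-place votes: A 8, B 9, C 4, D 0. B and A advance.
Runoff: B is ranked above A on 9 ballots, A above B on 12.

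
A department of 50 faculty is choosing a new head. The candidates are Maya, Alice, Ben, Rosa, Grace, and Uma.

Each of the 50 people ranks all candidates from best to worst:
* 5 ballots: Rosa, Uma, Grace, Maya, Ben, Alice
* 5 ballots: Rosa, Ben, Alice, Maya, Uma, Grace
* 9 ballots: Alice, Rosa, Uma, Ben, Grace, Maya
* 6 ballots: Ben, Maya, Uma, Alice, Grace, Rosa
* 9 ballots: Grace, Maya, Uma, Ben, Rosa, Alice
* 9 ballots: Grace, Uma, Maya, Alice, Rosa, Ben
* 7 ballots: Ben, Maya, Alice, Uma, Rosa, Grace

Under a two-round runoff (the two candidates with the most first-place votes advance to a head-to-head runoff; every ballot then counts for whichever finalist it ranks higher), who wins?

Round 1 first-place votes: Maya 0, Alice 9, Ben 13, Rosa 10, Grace 18, Uma 0. Grace and Ben advance.
Runoff: Grace is ranked above Ben on 23 ballots, Ben above Grace on 27.

Ben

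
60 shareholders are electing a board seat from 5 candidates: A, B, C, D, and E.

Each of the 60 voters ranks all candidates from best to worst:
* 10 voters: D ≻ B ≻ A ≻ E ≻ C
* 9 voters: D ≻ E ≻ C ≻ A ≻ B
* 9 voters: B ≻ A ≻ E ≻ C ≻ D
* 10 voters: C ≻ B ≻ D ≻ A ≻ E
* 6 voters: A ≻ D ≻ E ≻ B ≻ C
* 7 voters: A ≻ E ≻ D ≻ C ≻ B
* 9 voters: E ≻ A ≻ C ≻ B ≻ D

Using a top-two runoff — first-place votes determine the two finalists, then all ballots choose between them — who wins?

Round 1 first-place votes: A 13, B 9, C 10, D 19, E 9. D and A advance.
Runoff: D is ranked above A on 29 ballots, A above D on 31.

A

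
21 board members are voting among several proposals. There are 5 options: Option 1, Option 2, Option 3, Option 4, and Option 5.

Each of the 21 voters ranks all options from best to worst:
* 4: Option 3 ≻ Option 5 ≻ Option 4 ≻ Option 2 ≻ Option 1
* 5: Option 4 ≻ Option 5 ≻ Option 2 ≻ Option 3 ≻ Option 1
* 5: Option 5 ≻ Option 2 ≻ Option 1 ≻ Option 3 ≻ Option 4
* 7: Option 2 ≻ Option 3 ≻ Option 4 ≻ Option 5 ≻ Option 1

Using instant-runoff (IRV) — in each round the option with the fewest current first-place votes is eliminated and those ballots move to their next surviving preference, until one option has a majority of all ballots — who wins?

Round 1: Option 1 0, Option 2 7, Option 3 4, Option 4 5, Option 5 5. Option 1 eliminated.
Round 2: Option 2 7, Option 3 4, Option 4 5, Option 5 5. Option 3 eliminated.
Round 3: Option 2 7, Option 4 5, Option 5 9. Option 4 eliminated.
Round 4: Option 2 7, Option 5 14. Option 5 has a majority (≥11).

Option 5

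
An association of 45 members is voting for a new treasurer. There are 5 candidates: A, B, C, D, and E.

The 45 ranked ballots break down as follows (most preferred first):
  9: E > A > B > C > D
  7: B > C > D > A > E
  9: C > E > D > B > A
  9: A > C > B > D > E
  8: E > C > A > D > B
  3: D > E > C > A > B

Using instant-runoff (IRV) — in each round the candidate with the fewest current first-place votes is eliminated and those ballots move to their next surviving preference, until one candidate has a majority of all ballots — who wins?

Round 1: A 9, B 7, C 9, D 3, E 17. D eliminated.
Round 2: A 9, B 7, C 9, E 20. B eliminated.
Round 3: A 9, C 16, E 20. A eliminated.
Round 4: C 25, E 20. C has a majority (≥23).

C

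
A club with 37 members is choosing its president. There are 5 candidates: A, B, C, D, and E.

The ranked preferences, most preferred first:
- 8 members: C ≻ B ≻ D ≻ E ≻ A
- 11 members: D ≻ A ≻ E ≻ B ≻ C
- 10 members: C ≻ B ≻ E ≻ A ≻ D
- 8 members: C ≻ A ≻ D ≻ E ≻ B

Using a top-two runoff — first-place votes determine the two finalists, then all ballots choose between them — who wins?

Round 1 first-place votes: A 0, B 0, C 26, D 11, E 0. C and D advance.
Runoff: C is ranked above D on 26 ballots, D above C on 11.

C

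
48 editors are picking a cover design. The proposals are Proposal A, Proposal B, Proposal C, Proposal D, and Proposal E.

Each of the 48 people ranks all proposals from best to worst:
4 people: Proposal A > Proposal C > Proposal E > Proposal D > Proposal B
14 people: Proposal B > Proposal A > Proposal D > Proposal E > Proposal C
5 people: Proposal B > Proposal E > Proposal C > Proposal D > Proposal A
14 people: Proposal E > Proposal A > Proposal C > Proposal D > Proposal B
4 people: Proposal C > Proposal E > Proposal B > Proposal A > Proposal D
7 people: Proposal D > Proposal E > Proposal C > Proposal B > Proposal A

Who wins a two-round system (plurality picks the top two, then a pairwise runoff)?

Proposal E

Round 1 first-place votes: Proposal A 4, Proposal B 19, Proposal C 4, Proposal D 7, Proposal E 14. Proposal B and Proposal E advance.
Runoff: Proposal B is ranked above Proposal E on 19 ballots, Proposal E above Proposal B on 29.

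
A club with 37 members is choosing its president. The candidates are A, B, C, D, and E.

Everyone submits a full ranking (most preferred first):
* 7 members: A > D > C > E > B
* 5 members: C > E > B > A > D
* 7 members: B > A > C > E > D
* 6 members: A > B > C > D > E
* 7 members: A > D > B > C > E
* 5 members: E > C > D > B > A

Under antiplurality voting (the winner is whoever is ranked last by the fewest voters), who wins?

C

Last-place votes: A 5, B 7, C 0, D 12, E 13.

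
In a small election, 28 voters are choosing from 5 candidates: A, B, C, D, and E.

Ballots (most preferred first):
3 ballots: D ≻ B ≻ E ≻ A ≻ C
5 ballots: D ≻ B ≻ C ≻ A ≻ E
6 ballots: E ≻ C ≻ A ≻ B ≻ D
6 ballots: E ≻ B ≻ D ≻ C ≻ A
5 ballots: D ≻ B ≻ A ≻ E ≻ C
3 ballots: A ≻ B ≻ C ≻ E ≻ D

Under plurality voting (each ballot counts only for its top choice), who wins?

First-place votes: A 3, B 0, C 0, D 13, E 12.

D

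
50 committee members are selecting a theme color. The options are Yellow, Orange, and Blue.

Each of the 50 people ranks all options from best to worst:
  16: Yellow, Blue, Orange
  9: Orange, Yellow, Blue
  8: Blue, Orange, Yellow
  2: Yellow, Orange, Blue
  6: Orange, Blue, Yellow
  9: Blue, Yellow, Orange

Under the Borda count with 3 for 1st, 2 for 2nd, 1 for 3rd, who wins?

Blue

Yellow: 16×3 + 9×2 + 8×1 + 2×3 + 6×1 + 9×2 = 104
Orange: 16×1 + 9×3 + 8×2 + 2×2 + 6×3 + 9×1 = 90
Blue: 16×2 + 9×1 + 8×3 + 2×1 + 6×2 + 9×3 = 106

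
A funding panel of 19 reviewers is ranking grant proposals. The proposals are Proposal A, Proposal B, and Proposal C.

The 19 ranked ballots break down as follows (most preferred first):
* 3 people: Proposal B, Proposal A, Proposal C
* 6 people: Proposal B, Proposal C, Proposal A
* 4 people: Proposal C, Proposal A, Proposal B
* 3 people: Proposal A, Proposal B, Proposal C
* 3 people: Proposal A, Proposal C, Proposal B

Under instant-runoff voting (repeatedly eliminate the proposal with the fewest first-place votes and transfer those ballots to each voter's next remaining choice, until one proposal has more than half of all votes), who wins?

Proposal A

Round 1: Proposal A 6, Proposal B 9, Proposal C 4. Proposal C eliminated.
Round 2: Proposal A 10, Proposal B 9. Proposal A has a majority (≥10).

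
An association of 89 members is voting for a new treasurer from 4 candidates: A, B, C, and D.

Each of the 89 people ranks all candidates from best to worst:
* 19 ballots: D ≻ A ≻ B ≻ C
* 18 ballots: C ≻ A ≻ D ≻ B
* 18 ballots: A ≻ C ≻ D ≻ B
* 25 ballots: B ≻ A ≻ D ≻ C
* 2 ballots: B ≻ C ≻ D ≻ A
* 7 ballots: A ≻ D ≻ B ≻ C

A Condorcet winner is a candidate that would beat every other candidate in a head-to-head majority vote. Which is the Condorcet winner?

A

A vs B: 62–27
A vs C: 69–20
A vs D: 68–21
A beats every other candidate.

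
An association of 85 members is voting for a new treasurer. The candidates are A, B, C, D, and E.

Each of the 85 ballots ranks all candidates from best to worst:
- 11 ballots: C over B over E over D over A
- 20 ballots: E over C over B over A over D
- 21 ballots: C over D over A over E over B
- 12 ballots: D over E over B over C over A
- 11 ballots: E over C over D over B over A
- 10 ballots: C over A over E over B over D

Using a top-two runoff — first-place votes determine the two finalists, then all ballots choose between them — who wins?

E

Round 1 first-place votes: A 0, B 0, C 42, D 12, E 31. C and E advance.
Runoff: C is ranked above E on 42 ballots, E above C on 43.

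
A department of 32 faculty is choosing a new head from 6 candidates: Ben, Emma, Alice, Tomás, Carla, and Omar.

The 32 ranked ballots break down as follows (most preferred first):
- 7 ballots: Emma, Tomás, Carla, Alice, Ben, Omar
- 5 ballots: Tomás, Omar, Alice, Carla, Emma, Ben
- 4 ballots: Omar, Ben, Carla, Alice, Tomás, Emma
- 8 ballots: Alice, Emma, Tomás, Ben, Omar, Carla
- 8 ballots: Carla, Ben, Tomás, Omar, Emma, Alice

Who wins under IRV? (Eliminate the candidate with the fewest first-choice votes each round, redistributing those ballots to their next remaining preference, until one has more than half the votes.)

Round 1: Ben 0, Emma 7, Alice 8, Tomás 5, Carla 8, Omar 4. Ben eliminated.
Round 2: Emma 7, Alice 8, Tomás 5, Carla 8, Omar 4. Omar eliminated.
Round 3: Emma 7, Alice 8, Tomás 5, Carla 12. Tomás eliminated.
Round 4: Emma 7, Alice 13, Carla 12. Emma eliminated.
Round 5: Alice 13, Carla 19. Carla has a majority (≥17).

Carla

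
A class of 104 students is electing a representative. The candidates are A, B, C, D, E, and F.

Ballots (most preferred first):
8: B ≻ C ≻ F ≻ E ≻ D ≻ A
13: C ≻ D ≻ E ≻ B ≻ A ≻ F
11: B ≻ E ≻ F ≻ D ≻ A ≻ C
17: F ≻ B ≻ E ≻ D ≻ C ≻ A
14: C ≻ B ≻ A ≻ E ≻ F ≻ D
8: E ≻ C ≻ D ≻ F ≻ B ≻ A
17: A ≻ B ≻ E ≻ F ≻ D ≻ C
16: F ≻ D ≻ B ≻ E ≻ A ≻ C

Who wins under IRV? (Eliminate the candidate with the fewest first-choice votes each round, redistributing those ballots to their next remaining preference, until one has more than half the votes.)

Round 1: A 17, B 19, C 27, D 0, E 8, F 33. D eliminated.
Round 2: A 17, B 19, C 27, E 8, F 33. E eliminated.
Round 3: A 17, B 19, C 35, F 33. A eliminated.
Round 4: B 36, C 35, F 33. F eliminated.
Round 5: B 69, C 35. B has a majority (≥53).

B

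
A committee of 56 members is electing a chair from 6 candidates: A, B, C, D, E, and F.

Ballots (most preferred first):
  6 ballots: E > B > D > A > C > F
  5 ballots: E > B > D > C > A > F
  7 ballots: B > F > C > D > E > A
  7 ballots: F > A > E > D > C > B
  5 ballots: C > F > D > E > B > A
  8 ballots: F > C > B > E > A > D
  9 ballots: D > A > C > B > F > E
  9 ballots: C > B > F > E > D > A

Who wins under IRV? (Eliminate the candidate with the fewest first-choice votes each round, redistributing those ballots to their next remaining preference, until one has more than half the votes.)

C

Round 1: A 0, B 7, C 14, D 9, E 11, F 15. A eliminated.
Round 2: B 7, C 14, D 9, E 11, F 15. B eliminated.
Round 3: C 14, D 9, E 11, F 22. D eliminated.
Round 4: C 23, E 11, F 22. E eliminated.
Round 5: C 34, F 22. C has a majority (≥29).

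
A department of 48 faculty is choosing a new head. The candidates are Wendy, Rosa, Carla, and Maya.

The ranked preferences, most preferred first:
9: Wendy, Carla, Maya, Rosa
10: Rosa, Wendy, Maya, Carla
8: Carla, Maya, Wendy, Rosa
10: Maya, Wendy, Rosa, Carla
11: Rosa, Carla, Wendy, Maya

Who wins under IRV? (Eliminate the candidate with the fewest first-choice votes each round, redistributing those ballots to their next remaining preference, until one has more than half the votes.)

Maya

Round 1: Wendy 9, Rosa 21, Carla 8, Maya 10. Carla eliminated.
Round 2: Wendy 9, Rosa 21, Maya 18. Wendy eliminated.
Round 3: Rosa 21, Maya 27. Maya has a majority (≥25).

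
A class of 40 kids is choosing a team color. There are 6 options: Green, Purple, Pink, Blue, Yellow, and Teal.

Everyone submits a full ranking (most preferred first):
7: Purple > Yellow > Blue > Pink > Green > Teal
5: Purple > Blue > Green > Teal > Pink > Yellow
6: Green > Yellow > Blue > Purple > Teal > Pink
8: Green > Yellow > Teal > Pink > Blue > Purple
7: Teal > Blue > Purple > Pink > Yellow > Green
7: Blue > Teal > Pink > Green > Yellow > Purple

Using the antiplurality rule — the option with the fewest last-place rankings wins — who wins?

Blue

Last-place votes: Green 7, Purple 15, Pink 6, Blue 0, Yellow 5, Teal 7.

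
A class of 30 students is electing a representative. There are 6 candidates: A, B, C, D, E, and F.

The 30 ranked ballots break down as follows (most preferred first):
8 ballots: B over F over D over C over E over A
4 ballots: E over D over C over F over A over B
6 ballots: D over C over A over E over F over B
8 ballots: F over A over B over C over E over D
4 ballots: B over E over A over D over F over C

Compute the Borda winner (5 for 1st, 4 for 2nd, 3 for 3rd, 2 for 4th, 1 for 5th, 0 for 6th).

F

A: 8×0 + 4×1 + 6×3 + 8×4 + 4×3 = 66
B: 8×5 + 4×0 + 6×0 + 8×3 + 4×5 = 84
C: 8×2 + 4×3 + 6×4 + 8×2 + 4×0 = 68
D: 8×3 + 4×4 + 6×5 + 8×0 + 4×2 = 78
E: 8×1 + 4×5 + 6×2 + 8×1 + 4×4 = 64
F: 8×4 + 4×2 + 6×1 + 8×5 + 4×1 = 90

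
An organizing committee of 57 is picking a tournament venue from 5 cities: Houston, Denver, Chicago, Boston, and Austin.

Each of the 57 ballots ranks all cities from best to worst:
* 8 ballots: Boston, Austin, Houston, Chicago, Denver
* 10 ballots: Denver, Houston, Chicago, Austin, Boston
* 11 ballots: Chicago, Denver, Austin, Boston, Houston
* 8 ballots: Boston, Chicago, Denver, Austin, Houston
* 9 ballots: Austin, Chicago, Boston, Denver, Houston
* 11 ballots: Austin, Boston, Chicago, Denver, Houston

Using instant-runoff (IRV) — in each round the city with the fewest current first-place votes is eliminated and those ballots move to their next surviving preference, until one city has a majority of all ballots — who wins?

Round 1: Houston 0, Denver 10, Chicago 11, Boston 16, Austin 20. Houston eliminated.
Round 2: Denver 10, Chicago 11, Boston 16, Austin 20. Denver eliminated.
Round 3: Chicago 21, Boston 16, Austin 20. Boston eliminated.
Round 4: Chicago 29, Austin 28. Chicago has a majority (≥29).

Chicago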